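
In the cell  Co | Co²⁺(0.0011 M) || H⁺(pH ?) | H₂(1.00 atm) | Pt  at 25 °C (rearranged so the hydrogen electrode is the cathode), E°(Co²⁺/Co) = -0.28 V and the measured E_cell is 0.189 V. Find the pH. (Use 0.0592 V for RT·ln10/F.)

E°_cell = 0.28 V and n = 2.
log Q = n(E° − E)/0.0592 = 2×(0.28 − 0.189)/0.0592 = 3.074.
With Q = [Co²⁺]·P(H₂) / [H⁺]^2, solving for [H⁺] gives log[H⁺] = -3.016, so pH = 3.02.

pH = 3.02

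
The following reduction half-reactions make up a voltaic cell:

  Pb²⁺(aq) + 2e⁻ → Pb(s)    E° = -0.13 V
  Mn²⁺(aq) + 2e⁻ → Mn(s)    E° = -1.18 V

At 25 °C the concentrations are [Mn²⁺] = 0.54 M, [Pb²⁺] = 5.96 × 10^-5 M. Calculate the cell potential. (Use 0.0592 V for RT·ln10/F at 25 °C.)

0.933 V

The Pb²⁺/Pb couple has the higher reduction potential and acts as the cathode, so E°_cell = -0.13 − (-1.18) = 1.05 V.
Balancing electrons gives n = 2; the reaction quotient is Q = [Mn²⁺]/[Pb²⁺] = 9060.
At 25 °C, E = E° − (0.0592/n) log Q = 1.05 − (0.0592/2)(3.957) = 1.050 − 0.117 = 0.933 V.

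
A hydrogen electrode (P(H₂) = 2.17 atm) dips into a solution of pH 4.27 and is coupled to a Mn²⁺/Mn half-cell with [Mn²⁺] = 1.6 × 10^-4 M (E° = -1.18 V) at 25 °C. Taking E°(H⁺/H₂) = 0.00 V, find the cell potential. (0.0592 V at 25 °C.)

1.03 V

The hydrogen couple is the cathode, so E°_cell = 1.18 V; n = 2.
[H⁺] = 10^(−4.27) = 5.4 × 10^-5 M, and Q = [Mn²⁺]·P(H₂) / [H⁺]^2 = 1.2 × 10^5.
E = E° − (0.0592/2) log Q = 1.18 − (0.0592/2)(5.081) = 1.030 V.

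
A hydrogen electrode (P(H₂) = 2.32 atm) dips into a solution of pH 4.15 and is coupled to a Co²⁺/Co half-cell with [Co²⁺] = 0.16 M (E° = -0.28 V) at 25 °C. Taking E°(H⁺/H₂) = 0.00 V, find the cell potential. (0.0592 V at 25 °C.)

The hydrogen couple is the cathode, so E°_cell = 0.28 V; n = 2.
[H⁺] = 10^(−4.15) = 7.1 × 10^-5 M, and Q = [Co²⁺]·P(H₂) / [H⁺]^2 = 7.41 × 10^7.
E = E° − (0.0592/2) log Q = 0.28 − (0.0592/2)(7.870) = 0.047 V.

0.047 V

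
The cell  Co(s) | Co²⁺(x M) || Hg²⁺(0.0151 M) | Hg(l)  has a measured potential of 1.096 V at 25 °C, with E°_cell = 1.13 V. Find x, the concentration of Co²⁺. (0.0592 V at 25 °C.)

0.21 M

From the Nernst equation, log Q = n(E° − E)/0.0592 = 2(1.13 − 1.096)/0.0592 = 1.149, so Q = 14.1.
With Q = [Co²⁺]/[Hg²⁺] and the known concentrations, [Co²⁺] in the numerator gives [Co²⁺] = 0.21 M.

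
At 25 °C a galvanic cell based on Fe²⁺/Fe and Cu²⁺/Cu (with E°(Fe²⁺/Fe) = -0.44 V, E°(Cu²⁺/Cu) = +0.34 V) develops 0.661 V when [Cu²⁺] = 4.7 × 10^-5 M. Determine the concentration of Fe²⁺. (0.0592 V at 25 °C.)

0.49 M

From the Nernst equation, log Q = n(E° − E)/0.0592 = 2(0.78 − 0.661)/0.0592 = 4.020, so Q = 1.05 × 10^4.
With Q = [Fe²⁺]/[Cu²⁺] and the known concentrations, [Fe²⁺] in the numerator gives [Fe²⁺] = 0.49 M.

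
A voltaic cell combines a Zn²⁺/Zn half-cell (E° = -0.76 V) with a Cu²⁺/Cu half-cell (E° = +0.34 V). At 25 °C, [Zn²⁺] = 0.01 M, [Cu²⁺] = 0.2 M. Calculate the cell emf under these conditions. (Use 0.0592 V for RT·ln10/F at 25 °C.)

1.14 V

The Cu²⁺/Cu couple has the higher reduction potential and acts as the cathode, so E°_cell = +0.34 − (-0.76) = 1.10 V.
Balancing electrons gives n = 2; the reaction quotient is Q = [Zn²⁺]/[Cu²⁺] = 0.0500.
At 25 °C, E = E° − (0.0592/n) log Q = 1.10 − (0.0592/2)(-1.301) = 1.100 + 0.039 = 1.139 V.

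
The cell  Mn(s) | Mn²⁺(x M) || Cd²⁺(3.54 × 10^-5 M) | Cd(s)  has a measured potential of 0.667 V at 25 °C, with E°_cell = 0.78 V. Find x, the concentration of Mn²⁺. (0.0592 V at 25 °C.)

0.23 M

From the Nernst equation, log Q = n(E° − E)/0.0592 = 2(0.78 − 0.667)/0.0592 = 3.818, so Q = 6570.
With Q = [Mn²⁺]/[Cd²⁺] and the known concentrations, [Mn²⁺] in the numerator gives [Mn²⁺] = 0.23 M.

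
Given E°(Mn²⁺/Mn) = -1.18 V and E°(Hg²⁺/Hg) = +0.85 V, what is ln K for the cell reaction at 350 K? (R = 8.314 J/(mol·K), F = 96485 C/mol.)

ln K = 134.6

E°_cell = +0.85 − (-1.18) = 2.03 V, with n = 2 electrons transferred.
At equilibrium E = 0, so the Nernst equation gives ln K = nFE°/RT = (2)(96485)(2.03)/((8.314)(350)) = 134.62.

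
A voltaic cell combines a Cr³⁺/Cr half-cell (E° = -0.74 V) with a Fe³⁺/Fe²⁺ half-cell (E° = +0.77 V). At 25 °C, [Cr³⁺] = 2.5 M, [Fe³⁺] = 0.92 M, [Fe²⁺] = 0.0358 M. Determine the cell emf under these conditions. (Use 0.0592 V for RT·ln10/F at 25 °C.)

The Fe³⁺/Fe²⁺ couple has the higher reduction potential and acts as the cathode, so E°_cell = +0.77 − (-0.74) = 1.51 V.
Balancing electrons gives n = 3; the reaction quotient is Q = [Cr³⁺]·[Fe²⁺]^3/[Fe³⁺]^3 = 1.47 × 10^-4.
At 25 °C, E = E° − (0.0592/n) log Q = 1.51 − (0.0592/3)(-3.832) = 1.510 + 0.076 = 1.586 V.

1.59 V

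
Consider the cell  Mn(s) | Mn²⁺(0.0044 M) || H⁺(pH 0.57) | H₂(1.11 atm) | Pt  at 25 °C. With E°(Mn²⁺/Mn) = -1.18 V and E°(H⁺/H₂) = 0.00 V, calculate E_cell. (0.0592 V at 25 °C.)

1.21 V

The hydrogen couple is the cathode, so E°_cell = 1.18 V; n = 2.
[H⁺] = 10^(−0.57) = 0.27 M, and Q = [Mn²⁺]·P(H₂) / [H⁺]^2 = 0.0674.
E = E° − (0.0592/2) log Q = 1.18 − (0.0592/2)(-1.171) = 1.215 V.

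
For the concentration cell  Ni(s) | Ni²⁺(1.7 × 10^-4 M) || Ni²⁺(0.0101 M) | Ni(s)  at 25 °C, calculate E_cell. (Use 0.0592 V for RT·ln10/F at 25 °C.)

0.053 V

Both half-cells are Ni²⁺/Ni, so E°_cell = 0. The concentrated side is the cathode; the cell reaction moves Ni²⁺ from high to low concentration with n = 2.
Q = [Ni²⁺]_dilute/[Ni²⁺]_conc = 1.7 × 10^-4/0.0101 = 0.0168.
E = 0 − (0.0592/2) log Q = −(0.0592/2)(-1.774) = 0.0525 V.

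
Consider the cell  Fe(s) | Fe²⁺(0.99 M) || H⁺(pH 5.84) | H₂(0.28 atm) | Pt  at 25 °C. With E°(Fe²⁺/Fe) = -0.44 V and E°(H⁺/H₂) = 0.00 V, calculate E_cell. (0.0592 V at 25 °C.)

The hydrogen couple is the cathode, so E°_cell = 0.44 V; n = 2.
[H⁺] = 10^(−5.84) = 1.4 × 10^-6 M, and Q = [Fe²⁺]·P(H₂) / [H⁺]^2 = 1.33 × 10^11.
E = E° − (0.0592/2) log Q = 0.44 − (0.0592/2)(11.123) = 0.111 V.

0.11 V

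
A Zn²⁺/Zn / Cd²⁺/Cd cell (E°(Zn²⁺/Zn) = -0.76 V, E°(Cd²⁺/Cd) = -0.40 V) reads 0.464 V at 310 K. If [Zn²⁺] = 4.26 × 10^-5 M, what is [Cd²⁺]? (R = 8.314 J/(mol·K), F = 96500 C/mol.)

0.1 M

From the Nernst equation, ln Q = nF(E° − E)/RT = 2×96500×(0.36 − 0.464)/(8.314×310) = -7.788, so Q = 4.15 × 10^-4.
With Q = [Zn²⁺]/[Cd²⁺] and the known concentrations, [Cd²⁺] in the denominator gives [Cd²⁺] = 0.1 M.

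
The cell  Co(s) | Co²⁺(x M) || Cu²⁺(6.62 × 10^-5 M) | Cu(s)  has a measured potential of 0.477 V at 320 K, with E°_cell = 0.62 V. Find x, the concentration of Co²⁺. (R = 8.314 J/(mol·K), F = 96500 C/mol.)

From the Nernst equation, ln Q = nF(E° − E)/RT = 2×96500×(0.62 − 0.477)/(8.314×320) = 10.374, so Q = 3.2 × 10^4.
With Q = [Co²⁺]/[Cu²⁺] and the known concentrations, [Co²⁺] in the numerator gives [Co²⁺] = 2.1 M.

2.1 M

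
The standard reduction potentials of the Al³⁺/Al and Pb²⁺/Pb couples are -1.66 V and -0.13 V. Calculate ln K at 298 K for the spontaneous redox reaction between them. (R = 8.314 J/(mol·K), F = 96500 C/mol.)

E°_cell = -0.13 − (-1.66) = 1.53 V, with n = 6 electrons transferred.
At equilibrium E = 0, so the Nernst equation gives ln K = nFE°/RT = (6)(96500)(1.53)/((8.314)(298)) = 357.56.

ln K = 357.6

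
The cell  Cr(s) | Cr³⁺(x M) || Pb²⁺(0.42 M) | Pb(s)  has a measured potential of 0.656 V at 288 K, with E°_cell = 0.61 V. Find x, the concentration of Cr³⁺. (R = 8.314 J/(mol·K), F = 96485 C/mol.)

From the Nernst equation, ln Q = nF(E° − E)/RT = 6×96485×(0.61 − 0.656)/(8.314×288) = -11.122, so Q = 1.48 × 10^-5.
With Q = [Cr³⁺]^2/[Pb²⁺]^3 and the known concentrations, [Cr³⁺]^2 in the numerator gives [Cr³⁺] = 0.001 M.

0.001 M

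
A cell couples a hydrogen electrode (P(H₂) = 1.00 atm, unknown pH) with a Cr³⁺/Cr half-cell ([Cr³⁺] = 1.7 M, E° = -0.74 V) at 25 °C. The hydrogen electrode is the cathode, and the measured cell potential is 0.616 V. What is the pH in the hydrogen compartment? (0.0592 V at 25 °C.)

E°_cell = 0.74 V and n = 6.
log Q = n(E° − E)/0.0592 = 6×(0.74 − 0.616)/0.0592 = 12.568.
With Q = [Cr³⁺]^2·P(H₂)^3 / [H⁺]^6, solving for [H⁺] gives log[H⁺] = -2.018, so pH = 2.02.

pH = 2.02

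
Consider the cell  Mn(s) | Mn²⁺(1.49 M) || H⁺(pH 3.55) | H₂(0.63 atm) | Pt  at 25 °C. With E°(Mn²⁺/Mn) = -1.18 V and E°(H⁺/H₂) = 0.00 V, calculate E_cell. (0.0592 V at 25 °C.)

0.97 V

The hydrogen couple is the cathode, so E°_cell = 1.18 V; n = 2.
[H⁺] = 10^(−3.55) = 2.8 × 10^-4 M, and Q = [Mn²⁺]·P(H₂) / [H⁺]^2 = 1.18 × 10^7.
E = E° − (0.0592/2) log Q = 1.18 − (0.0592/2)(7.073) = 0.971 V.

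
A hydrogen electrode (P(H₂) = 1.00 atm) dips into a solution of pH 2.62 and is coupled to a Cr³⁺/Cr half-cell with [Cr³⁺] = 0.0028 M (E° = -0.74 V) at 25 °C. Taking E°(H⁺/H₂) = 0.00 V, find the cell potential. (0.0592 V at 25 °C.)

0.64 V

The hydrogen couple is the cathode, so E°_cell = 0.74 V; n = 6.
[H⁺] = 10^(−2.62) = 0.0024 M, and Q = [Cr³⁺]^2·P(H₂)^3 / [H⁺]^6 = 4.11 × 10^10.
E = E° − (0.0592/6) log Q = 0.74 − (0.0592/6)(10.614) = 0.635 V.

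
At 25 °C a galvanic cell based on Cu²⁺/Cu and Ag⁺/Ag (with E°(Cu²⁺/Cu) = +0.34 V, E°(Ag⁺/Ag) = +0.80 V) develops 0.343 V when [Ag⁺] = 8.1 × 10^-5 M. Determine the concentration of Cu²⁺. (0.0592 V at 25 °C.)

From the Nernst equation, log Q = n(E° − E)/0.0592 = 2(0.46 − 0.343)/0.0592 = 3.953, so Q = 8970.
With Q = [Cu²⁺]/[Ag⁺]^2 and the known concentrations, [Cu²⁺] in the numerator gives [Cu²⁺] = 5.9 × 10^-5 M.

5.9 × 10^-5 M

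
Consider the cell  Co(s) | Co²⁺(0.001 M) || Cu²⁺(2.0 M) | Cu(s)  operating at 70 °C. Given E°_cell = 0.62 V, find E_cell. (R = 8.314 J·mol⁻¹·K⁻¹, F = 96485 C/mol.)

0.732 V

Balancing electrons gives n = 2; the reaction quotient is Q = [Co²⁺]/[Cu²⁺] = 5 × 10^-4.
E = E° − (RT/nF) ln Q = 0.62 − (8.314×343)/(2×96485) × (-7.601) = 0.620 + 0.112 = 0.732 V.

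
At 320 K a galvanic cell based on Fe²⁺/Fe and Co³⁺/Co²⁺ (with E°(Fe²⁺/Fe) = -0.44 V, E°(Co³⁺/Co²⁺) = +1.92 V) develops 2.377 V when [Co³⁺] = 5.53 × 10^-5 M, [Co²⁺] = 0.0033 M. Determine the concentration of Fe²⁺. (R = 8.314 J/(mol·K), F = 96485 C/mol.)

From the Nernst equation, ln Q = nF(E° − E)/RT = 2×96485×(2.36 − 2.377)/(8.314×320) = -1.233, so Q = 0.291.
With Q = [Fe²⁺]·[Co²⁺]^2/[Co³⁺]^2 and the known concentrations, [Fe²⁺] in the numerator gives [Fe²⁺] = 8.2 × 10^-5 M.

8.2 × 10^-5 M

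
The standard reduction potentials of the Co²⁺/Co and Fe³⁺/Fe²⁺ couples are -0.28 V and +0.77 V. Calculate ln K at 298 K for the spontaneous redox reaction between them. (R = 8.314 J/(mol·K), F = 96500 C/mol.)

ln K = 81.8

E°_cell = +0.77 − (-0.28) = 1.05 V, with n = 2 electrons transferred.
At equilibrium E = 0, so the Nernst equation gives ln K = nFE°/RT = (2)(96500)(1.05)/((8.314)(298)) = 81.79.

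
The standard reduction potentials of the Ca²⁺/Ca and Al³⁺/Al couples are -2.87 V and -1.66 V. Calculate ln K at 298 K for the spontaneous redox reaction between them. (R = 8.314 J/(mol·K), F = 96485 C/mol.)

E°_cell = -1.66 − (-2.87) = 1.21 V, with n = 6 electrons transferred.
At equilibrium E = 0, so the Nernst equation gives ln K = nFE°/RT = (6)(96485)(1.21)/((8.314)(298)) = 282.73.

ln K = 282.7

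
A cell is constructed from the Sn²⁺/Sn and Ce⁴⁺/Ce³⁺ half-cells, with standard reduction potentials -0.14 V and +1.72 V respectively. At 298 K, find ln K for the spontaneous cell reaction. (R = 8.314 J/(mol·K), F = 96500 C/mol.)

ln K = 144.9

E°_cell = +1.72 − (-0.14) = 1.86 V, with n = 2 electrons transferred.
At equilibrium E = 0, so the Nernst equation gives ln K = nFE°/RT = (2)(96500)(1.86)/((8.314)(298)) = 144.89.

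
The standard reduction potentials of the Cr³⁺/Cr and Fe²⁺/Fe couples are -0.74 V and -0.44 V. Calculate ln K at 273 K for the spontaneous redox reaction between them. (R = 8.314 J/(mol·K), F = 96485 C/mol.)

E°_cell = -0.44 − (-0.74) = 0.30 V, with n = 6 electrons transferred.
At equilibrium E = 0, so the Nernst equation gives ln K = nFE°/RT = (6)(96485)(0.30)/((8.314)(273)) = 76.52.

ln K = 76.5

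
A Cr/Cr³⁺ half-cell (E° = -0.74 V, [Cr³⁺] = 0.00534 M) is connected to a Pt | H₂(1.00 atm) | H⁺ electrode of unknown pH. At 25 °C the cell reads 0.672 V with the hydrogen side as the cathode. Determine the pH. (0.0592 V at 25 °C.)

pH = 1.91

E°_cell = 0.74 V and n = 6.
log Q = n(E° − E)/0.0592 = 6×(0.74 − 0.672)/0.0592 = 6.892.
With Q = [Cr³⁺]^2·P(H₂)^3 / [H⁺]^6, solving for [H⁺] gives log[H⁺] = -1.906, so pH = 1.91.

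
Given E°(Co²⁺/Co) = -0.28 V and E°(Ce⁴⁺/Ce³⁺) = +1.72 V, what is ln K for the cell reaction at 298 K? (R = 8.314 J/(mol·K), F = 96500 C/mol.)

ln K = 155.8

E°_cell = +1.72 − (-0.28) = 2.00 V, with n = 2 electrons transferred.
At equilibrium E = 0, so the Nernst equation gives ln K = nFE°/RT = (2)(96500)(2.00)/((8.314)(298)) = 155.80.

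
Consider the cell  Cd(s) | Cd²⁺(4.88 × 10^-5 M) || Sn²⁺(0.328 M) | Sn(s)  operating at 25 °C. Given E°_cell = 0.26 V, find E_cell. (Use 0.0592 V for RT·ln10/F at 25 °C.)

Balancing electrons gives n = 2; the reaction quotient is Q = [Cd²⁺]/[Sn²⁺] = 1.49 × 10^-4.
At 25 °C, E = E° − (0.0592/n) log Q = 0.26 − (0.0592/2)(-3.827) = 0.260 + 0.113 = 0.373 V.

0.373 V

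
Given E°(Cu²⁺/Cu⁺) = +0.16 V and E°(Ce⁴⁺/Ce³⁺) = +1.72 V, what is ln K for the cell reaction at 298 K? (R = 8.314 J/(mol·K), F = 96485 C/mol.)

E°_cell = +1.72 − (+0.16) = 1.56 V, with n = 1 electron transferred.
At equilibrium E = 0, so the Nernst equation gives ln K = nFE°/RT = (1)(96485)(1.56)/((8.314)(298)) = 60.75.

ln K = 60.8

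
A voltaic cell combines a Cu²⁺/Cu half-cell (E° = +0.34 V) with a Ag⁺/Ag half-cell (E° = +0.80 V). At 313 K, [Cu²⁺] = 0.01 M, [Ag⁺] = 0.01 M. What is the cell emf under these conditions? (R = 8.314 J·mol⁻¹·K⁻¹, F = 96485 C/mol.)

0.398 V

The Ag⁺/Ag couple has the higher reduction potential and acts as the cathode, so E°_cell = +0.80 − (+0.34) = 0.46 V.
Balancing electrons gives n = 2; the reaction quotient is Q = [Cu²⁺]/[Ag⁺]^2 = 100.
E = E° − (RT/nF) ln Q = 0.46 − (8.314×313)/(2×96485) × (4.605) = 0.460 − 0.062 = 0.398 V.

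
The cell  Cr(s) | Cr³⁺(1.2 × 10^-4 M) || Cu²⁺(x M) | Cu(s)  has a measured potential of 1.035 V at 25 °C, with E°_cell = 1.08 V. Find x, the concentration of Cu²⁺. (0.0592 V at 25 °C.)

7.3 × 10^-5 M

From the Nernst equation, log Q = n(E° − E)/0.0592 = 6(1.08 − 1.035)/0.0592 = 4.561, so Q = 3.64 × 10^4.
With Q = [Cr³⁺]^2/[Cu²⁺]^3 and the known concentrations, [Cu²⁺]^3 in the denominator gives [Cu²⁺] = 7.3 × 10^-5 M.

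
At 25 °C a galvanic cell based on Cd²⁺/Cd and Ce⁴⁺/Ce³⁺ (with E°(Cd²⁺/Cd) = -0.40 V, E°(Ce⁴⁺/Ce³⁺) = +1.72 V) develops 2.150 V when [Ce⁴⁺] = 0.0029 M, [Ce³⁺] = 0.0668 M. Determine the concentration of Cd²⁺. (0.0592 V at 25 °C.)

1.8 × 10^-4 M

From the Nernst equation, log Q = n(E° − E)/0.0592 = 2(2.12 − 2.150)/0.0592 = -1.014, so Q = 0.0969.
With Q = [Cd²⁺]·[Ce³⁺]^2/[Ce⁴⁺]^2 and the known concentrations, [Cd²⁺] in the numerator gives [Cd²⁺] = 1.8 × 10^-4 M.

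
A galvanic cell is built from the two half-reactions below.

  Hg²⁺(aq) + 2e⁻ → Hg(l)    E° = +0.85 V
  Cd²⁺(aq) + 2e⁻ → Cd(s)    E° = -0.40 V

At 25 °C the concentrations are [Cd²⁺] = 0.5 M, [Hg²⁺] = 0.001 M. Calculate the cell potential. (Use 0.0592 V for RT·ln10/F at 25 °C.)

The Hg²⁺/Hg couple has the higher reduction potential and acts as the cathode, so E°_cell = +0.85 − (-0.40) = 1.25 V.
Balancing electrons gives n = 2; the reaction quotient is Q = [Cd²⁺]/[Hg²⁺] = 500.
At 25 °C, E = E° − (0.0592/n) log Q = 1.25 − (0.0592/2)(2.699) = 1.250 − 0.080 = 1.170 V.

1.17 V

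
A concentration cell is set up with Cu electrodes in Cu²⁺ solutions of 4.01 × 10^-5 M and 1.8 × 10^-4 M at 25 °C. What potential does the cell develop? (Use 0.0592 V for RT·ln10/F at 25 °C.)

Both half-cells are Cu²⁺/Cu, so E°_cell = 0. The concentrated side is the cathode; the cell reaction moves Cu²⁺ from high to low concentration with n = 2.
Q = [Cu²⁺]_dilute/[Cu²⁺]_conc = 4.01 × 10^-5/1.8 × 10^-4 = 0.223.
E = 0 − (0.0592/2) log Q = −(0.0592/2)(-0.652) = 0.0193 V.

0.019 V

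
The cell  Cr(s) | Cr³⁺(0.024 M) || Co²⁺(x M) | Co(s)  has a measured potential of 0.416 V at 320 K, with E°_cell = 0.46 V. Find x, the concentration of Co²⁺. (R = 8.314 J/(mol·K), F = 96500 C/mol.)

From the Nernst equation, ln Q = nF(E° − E)/RT = 6×96500×(0.46 − 0.416)/(8.314×320) = 9.576, so Q = 1.44 × 10^4.
With Q = [Cr³⁺]^2/[Co²⁺]^3 and the known concentrations, [Co²⁺]^3 in the denominator gives [Co²⁺] = 0.0034 M.

0.0034 M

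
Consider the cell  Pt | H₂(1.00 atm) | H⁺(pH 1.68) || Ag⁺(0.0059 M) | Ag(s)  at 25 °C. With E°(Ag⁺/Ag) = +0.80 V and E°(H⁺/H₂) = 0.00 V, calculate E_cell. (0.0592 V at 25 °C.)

0.77 V

The Ag⁺/Ag couple is the cathode, so E°_cell = 0.80 V; n = 2.
[H⁺] = 10^(−1.68) = 0.021 M, and Q = [H⁺]^2 / ([Ag⁺]^2·P(H₂)) = 12.5.
E = E° − (0.0592/2) log Q = 0.80 − (0.0592/2)(1.098) = 0.767 V.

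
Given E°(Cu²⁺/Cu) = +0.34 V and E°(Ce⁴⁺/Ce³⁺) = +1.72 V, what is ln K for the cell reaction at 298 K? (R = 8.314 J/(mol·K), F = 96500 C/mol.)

E°_cell = +1.72 − (+0.34) = 1.38 V, with n = 2 electrons transferred.
At equilibrium E = 0, so the Nernst equation gives ln K = nFE°/RT = (2)(96500)(1.38)/((8.314)(298)) = 107.50.

ln K = 107.5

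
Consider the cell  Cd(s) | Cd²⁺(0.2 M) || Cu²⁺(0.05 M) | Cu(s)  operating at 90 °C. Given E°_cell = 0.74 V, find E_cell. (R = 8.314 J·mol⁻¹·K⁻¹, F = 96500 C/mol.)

0.718 V

Balancing electrons gives n = 2; the reaction quotient is Q = [Cd²⁺]/[Cu²⁺] = 4.00.
E = E° − (RT/nF) ln Q = 0.74 − (8.314×363)/(2×96500) × (1.386) = 0.740 − 0.022 = 0.718 V.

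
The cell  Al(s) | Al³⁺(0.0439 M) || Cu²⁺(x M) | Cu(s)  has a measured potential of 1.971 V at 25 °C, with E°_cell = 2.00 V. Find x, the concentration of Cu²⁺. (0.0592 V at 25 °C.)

From the Nernst equation, log Q = n(E° − E)/0.0592 = 6(2.00 − 1.971)/0.0592 = 2.939, so Q = 869.
With Q = [Al³⁺]^2/[Cu²⁺]^3 and the known concentrations, [Cu²⁺]^3 in the denominator gives [Cu²⁺] = 0.013 M.

0.013 M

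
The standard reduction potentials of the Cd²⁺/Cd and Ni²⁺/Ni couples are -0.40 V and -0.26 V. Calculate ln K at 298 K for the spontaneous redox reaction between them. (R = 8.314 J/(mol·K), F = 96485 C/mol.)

ln K = 10.9

E°_cell = -0.26 − (-0.40) = 0.14 V, with n = 2 electrons transferred.
At equilibrium E = 0, so the Nernst equation gives ln K = nFE°/RT = (2)(96485)(0.14)/((8.314)(298)) = 10.90.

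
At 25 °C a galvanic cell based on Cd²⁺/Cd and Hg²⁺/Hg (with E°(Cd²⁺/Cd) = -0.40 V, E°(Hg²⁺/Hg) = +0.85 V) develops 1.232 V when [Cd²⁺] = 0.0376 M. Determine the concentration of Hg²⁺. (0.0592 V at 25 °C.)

From the Nernst equation, log Q = n(E° − E)/0.0592 = 2(1.25 − 1.232)/0.0592 = 0.608, so Q = 4.06.
With Q = [Cd²⁺]/[Hg²⁺] and the known concentrations, [Hg²⁺] in the denominator gives [Hg²⁺] = 0.0093 M.

0.0093 M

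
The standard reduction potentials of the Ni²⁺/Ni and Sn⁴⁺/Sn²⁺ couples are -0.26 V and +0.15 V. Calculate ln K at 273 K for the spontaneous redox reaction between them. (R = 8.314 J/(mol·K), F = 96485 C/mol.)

E°_cell = +0.15 − (-0.26) = 0.41 V, with n = 2 electrons transferred.
At equilibrium E = 0, so the Nernst equation gives ln K = nFE°/RT = (2)(96485)(0.41)/((8.314)(273)) = 34.86.

ln K = 34.9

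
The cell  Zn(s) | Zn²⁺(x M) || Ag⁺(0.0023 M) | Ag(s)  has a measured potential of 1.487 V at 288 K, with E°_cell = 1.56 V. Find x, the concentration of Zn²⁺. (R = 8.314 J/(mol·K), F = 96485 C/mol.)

From the Nernst equation, ln Q = nF(E° − E)/RT = 2×96485×(1.56 − 1.487)/(8.314×288) = 5.883, so Q = 359.
With Q = [Zn²⁺]/[Ag⁺]^2 and the known concentrations, [Zn²⁺] in the numerator gives [Zn²⁺] = 0.0019 M.

0.0019 M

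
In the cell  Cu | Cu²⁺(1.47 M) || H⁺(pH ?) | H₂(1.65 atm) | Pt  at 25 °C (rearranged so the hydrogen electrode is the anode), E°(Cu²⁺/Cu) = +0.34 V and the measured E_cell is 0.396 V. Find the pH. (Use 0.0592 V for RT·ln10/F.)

pH = 0.75

E°_cell = 0.34 V and n = 2.
log Q = n(E° − E)/0.0592 = 2×(0.34 − 0.396)/0.0592 = -1.892.
With Q = [H⁺]^2 / ([Cu²⁺]·P(H₂)), solving for [H⁺] gives log[H⁺] = -0.754, so pH = 0.75.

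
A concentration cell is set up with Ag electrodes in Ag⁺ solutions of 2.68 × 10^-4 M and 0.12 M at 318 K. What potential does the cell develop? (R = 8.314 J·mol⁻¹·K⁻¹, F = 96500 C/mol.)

0.17 V

Both half-cells are Ag⁺/Ag, so E°_cell = 0. The concentrated side is the cathode; the cell reaction moves Ag⁺ from high to low concentration with n = 1.
Q = [Ag⁺]_dilute/[Ag⁺]_conc = 2.68 × 10^-4/0.12 = 0.00223.
E = 0 − (RT/nF) ln Q = −((8.314×318)/(1×96500))(-6.104) = 0.1672 V.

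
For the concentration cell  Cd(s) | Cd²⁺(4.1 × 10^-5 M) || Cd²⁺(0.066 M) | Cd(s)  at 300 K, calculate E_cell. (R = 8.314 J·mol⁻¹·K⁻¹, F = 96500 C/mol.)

Both half-cells are Cd²⁺/Cd, so E°_cell = 0. The concentrated side is the cathode; the cell reaction moves Cd²⁺ from high to low concentration with n = 2.
Q = [Cd²⁺]_dilute/[Cd²⁺]_conc = 4.1 × 10^-5/0.066 = 6.21 × 10^-4.
E = 0 − (RT/nF) ln Q = −((8.314×300)/(2×96500))(-7.384) = 0.0954 V.

0.095 V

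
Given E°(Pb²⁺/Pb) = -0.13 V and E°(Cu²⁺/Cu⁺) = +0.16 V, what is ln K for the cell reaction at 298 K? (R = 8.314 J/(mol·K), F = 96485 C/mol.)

E°_cell = +0.16 − (-0.13) = 0.29 V, with n = 2 electrons transferred.
At equilibrium E = 0, so the Nernst equation gives ln K = nFE°/RT = (2)(96485)(0.29)/((8.314)(298)) = 22.59.

ln K = 22.6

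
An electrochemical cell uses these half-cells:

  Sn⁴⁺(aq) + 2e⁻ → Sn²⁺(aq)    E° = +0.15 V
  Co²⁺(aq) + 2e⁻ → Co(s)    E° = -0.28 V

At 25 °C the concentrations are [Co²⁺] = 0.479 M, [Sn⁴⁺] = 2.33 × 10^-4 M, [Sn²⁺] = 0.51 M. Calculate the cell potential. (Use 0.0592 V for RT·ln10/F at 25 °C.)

0.341 V

The Sn⁴⁺/Sn²⁺ couple has the higher reduction potential and acts as the cathode, so E°_cell = +0.15 − (-0.28) = 0.43 V.
Balancing electrons gives n = 2; the reaction quotient is Q = [Co²⁺]·[Sn²⁺]/[Sn⁴⁺] = 1050.
At 25 °C, E = E° − (0.0592/n) log Q = 0.43 − (0.0592/2)(3.021) = 0.430 − 0.089 = 0.341 V.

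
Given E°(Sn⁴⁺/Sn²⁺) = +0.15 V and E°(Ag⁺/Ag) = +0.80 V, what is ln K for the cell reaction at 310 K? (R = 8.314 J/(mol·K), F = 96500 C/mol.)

ln K = 48.7

E°_cell = +0.80 − (+0.15) = 0.65 V, with n = 2 electrons transferred.
At equilibrium E = 0, so the Nernst equation gives ln K = nFE°/RT = (2)(96500)(0.65)/((8.314)(310)) = 48.67.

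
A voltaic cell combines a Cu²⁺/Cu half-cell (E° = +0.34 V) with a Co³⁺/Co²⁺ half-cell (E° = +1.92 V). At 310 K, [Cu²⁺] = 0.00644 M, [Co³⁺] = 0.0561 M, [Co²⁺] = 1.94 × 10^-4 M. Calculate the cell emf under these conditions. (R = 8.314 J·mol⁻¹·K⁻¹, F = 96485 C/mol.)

1.80 V

The Co³⁺/Co²⁺ couple has the higher reduction potential and acts as the cathode, so E°_cell = +1.92 − (+0.34) = 1.58 V.
Balancing electrons gives n = 2; the reaction quotient is Q = [Cu²⁺]·[Co²⁺]^2/[Co³⁺]^2 = 7.7 × 10^-8.
E = E° − (RT/nF) ln Q = 1.58 − (8.314×310)/(2×96485) × (-16.379) = 1.580 + 0.219 = 1.799 V.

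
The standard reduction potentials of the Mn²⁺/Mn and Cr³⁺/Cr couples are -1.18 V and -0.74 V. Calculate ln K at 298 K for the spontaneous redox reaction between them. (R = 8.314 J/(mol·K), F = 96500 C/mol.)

ln K = 102.8

E°_cell = -0.74 − (-1.18) = 0.44 V, with n = 6 electrons transferred.
At equilibrium E = 0, so the Nernst equation gives ln K = nFE°/RT = (6)(96500)(0.44)/((8.314)(298)) = 102.83.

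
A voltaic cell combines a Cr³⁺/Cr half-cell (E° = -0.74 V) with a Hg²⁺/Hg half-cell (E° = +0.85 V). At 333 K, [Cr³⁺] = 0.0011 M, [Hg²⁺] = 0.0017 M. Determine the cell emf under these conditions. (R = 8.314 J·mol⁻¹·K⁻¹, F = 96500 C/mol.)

1.56 V

The Hg²⁺/Hg couple has the higher reduction potential and acts as the cathode, so E°_cell = +0.85 − (-0.74) = 1.59 V.
Balancing electrons gives n = 6; the reaction quotient is Q = [Cr³⁺]^2/[Hg²⁺]^3 = 246.
E = E° − (RT/nF) ln Q = 1.59 − (8.314×333)/(6×96500) × (5.506) = 1.590 − 0.026 = 1.564 V.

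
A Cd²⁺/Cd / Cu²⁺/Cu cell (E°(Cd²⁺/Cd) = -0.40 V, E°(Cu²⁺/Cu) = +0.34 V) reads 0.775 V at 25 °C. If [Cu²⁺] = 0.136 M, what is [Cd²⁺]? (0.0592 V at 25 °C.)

0.0089 M

From the Nernst equation, log Q = n(E° − E)/0.0592 = 2(0.74 − 0.775)/0.0592 = -1.182, so Q = 0.0657.
With Q = [Cd²⁺]/[Cu²⁺] and the known concentrations, [Cd²⁺] in the numerator gives [Cd²⁺] = 0.0089 M.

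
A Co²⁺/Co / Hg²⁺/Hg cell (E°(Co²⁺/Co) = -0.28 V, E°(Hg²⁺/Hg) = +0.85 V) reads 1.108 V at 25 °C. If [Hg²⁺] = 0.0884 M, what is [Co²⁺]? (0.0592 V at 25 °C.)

From the Nernst equation, log Q = n(E° − E)/0.0592 = 2(1.13 − 1.108)/0.0592 = 0.743, so Q = 5.54.
With Q = [Co²⁺]/[Hg²⁺] and the known concentrations, [Co²⁺] in the numerator gives [Co²⁺] = 0.49 M.

0.49 M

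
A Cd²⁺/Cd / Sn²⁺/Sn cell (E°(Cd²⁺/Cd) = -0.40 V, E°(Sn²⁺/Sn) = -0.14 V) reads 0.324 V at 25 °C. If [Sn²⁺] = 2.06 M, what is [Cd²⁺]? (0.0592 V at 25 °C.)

0.014 M

From the Nernst equation, log Q = n(E° − E)/0.0592 = 2(0.26 − 0.324)/0.0592 = -2.162, so Q = 0.00688.
With Q = [Cd²⁺]/[Sn²⁺] and the known concentrations, [Cd²⁺] in the numerator gives [Cd²⁺] = 0.014 M.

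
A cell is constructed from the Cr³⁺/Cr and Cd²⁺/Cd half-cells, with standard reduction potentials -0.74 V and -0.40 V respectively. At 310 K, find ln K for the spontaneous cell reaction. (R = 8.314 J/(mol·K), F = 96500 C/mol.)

E°_cell = -0.40 − (-0.74) = 0.34 V, with n = 6 electrons transferred.
At equilibrium E = 0, so the Nernst equation gives ln K = nFE°/RT = (6)(96500)(0.34)/((8.314)(310)) = 76.38.

ln K = 76.4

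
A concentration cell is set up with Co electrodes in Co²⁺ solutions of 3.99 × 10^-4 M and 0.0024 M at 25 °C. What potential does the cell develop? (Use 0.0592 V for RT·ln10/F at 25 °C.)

Both half-cells are Co²⁺/Co, so E°_cell = 0. The concentrated side is the cathode; the cell reaction moves Co²⁺ from high to low concentration with n = 2.
Q = [Co²⁺]_dilute/[Co²⁺]_conc = 3.99 × 10^-4/0.0024 = 0.166.
E = 0 − (0.0592/2) log Q = −(0.0592/2)(-0.779) = 0.0231 V.

0.023 V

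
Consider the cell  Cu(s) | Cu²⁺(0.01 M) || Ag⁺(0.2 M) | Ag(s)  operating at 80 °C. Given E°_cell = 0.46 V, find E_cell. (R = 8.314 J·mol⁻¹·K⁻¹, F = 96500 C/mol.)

0.481 V

Balancing electrons gives n = 2; the reaction quotient is Q = [Cu²⁺]/[Ag⁺]^2 = 0.250.
E = E° − (RT/nF) ln Q = 0.46 − (8.314×353)/(2×96500) × (-1.386) = 0.460 + 0.021 = 0.481 V.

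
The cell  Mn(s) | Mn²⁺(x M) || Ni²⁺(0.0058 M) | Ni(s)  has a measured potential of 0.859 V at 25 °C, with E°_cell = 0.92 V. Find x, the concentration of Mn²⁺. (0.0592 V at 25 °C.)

From the Nernst equation, log Q = n(E° − E)/0.0592 = 2(0.92 − 0.859)/0.0592 = 2.061, so Q = 115.
With Q = [Mn²⁺]/[Ni²⁺] and the known concentrations, [Mn²⁺] in the numerator gives [Mn²⁺] = 0.67 M.

0.67 M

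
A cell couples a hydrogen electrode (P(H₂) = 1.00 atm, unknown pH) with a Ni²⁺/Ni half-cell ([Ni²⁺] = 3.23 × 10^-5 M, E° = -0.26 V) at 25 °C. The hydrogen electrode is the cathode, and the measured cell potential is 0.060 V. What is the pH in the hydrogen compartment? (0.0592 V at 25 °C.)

E°_cell = 0.26 V and n = 2.
log Q = n(E° − E)/0.0592 = 2×(0.26 − 0.060)/0.0592 = 6.757.
With Q = [Ni²⁺]·P(H₂) / [H⁺]^2, solving for [H⁺] gives log[H⁺] = -5.624, so pH = 5.62.

pH = 5.62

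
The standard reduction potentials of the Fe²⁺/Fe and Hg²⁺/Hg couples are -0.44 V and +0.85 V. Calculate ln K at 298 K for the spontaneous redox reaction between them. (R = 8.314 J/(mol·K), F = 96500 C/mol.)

ln K = 100.5

E°_cell = +0.85 − (-0.44) = 1.29 V, with n = 2 electrons transferred.
At equilibrium E = 0, so the Nernst equation gives ln K = nFE°/RT = (2)(96500)(1.29)/((8.314)(298)) = 100.49.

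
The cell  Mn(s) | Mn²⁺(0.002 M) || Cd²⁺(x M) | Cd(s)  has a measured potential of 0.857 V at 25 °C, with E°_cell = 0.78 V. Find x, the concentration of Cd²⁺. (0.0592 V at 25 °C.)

0.8 M

From the Nernst equation, log Q = n(E° − E)/0.0592 = 2(0.78 − 0.857)/0.0592 = -2.601, so Q = 0.00250.
With Q = [Mn²⁺]/[Cd²⁺] and the known concentrations, [Cd²⁺] in the denominator gives [Cd²⁺] = 0.8 M.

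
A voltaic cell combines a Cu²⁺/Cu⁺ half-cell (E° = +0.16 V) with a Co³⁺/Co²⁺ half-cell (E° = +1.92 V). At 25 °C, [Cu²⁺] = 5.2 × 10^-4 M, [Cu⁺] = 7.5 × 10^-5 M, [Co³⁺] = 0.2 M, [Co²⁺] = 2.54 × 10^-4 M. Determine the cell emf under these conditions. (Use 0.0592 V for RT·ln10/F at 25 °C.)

The Co³⁺/Co²⁺ couple has the higher reduction potential and acts as the cathode, so E°_cell = +1.92 − (+0.16) = 1.76 V.
Balancing electrons gives n = 1; the reaction quotient is Q = [Cu²⁺]·[Co²⁺]/([Cu⁺]·[Co³⁺]) = 0.00881.
At 25 °C, E = E° − (0.0592/n) log Q = 1.76 − (0.0592/1)(-2.055) = 1.760 + 0.122 = 1.882 V.

1.88 V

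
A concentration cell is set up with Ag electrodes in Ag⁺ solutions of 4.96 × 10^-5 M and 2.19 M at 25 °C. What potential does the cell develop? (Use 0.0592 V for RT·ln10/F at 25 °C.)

0.27 V

Both half-cells are Ag⁺/Ag, so E°_cell = 0. The concentrated side is the cathode; the cell reaction moves Ag⁺ from high to low concentration with n = 1.
Q = [Ag⁺]_dilute/[Ag⁺]_conc = 4.96 × 10^-5/2.19 = 2.26 × 10^-5.
E = 0 − (0.0592/1) log Q = −(0.0592/1)(-4.645) = 0.2750 V.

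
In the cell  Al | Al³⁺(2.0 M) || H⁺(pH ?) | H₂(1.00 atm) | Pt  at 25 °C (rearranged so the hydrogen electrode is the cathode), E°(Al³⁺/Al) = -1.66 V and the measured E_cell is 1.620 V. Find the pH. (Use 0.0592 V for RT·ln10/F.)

E°_cell = 1.66 V and n = 6.
log Q = n(E° − E)/0.0592 = 6×(1.66 − 1.620)/0.0592 = 4.054.
With Q = [Al³⁺]^2·P(H₂)^3 / [H⁺]^6, solving for [H⁺] gives log[H⁺] = -0.575, so pH = 0.58.

pH = 0.58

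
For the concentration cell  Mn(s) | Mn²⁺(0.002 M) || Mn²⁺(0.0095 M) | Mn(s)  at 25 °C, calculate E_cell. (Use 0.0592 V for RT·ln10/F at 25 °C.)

Both half-cells are Mn²⁺/Mn, so E°_cell = 0. The concentrated side is the cathode; the cell reaction moves Mn²⁺ from high to low concentration with n = 2.
Q = [Mn²⁺]_dilute/[Mn²⁺]_conc = 0.002/0.0095 = 0.211.
E = 0 − (0.0592/2) log Q = −(0.0592/2)(-0.677) = 0.0200 V.

0.020 V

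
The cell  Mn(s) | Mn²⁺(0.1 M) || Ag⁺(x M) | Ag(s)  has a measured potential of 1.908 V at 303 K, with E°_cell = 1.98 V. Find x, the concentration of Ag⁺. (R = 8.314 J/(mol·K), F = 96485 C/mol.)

0.02 M

From the Nernst equation, ln Q = nF(E° − E)/RT = 2×96485×(1.98 − 1.908)/(8.314×303) = 5.515, so Q = 248.
With Q = [Mn²⁺]/[Ag⁺]^2 and the known concentrations, [Ag⁺]^2 in the denominator gives [Ag⁺] = 0.02 M.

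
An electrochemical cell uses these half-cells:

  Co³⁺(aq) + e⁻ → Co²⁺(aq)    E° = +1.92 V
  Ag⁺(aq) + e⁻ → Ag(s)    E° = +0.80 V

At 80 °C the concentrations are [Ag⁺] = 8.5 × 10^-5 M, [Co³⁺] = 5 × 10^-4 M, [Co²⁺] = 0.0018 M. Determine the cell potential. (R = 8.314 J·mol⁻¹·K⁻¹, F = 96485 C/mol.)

1.37 V

The Co³⁺/Co²⁺ couple has the higher reduction potential and acts as the cathode, so E°_cell = +1.92 − (+0.80) = 1.12 V.
Balancing electrons gives n = 1; the reaction quotient is Q = [Ag⁺]·[Co²⁺]/[Co³⁺] = 3.06 × 10^-4.
E = E° − (RT/nF) ln Q = 1.12 − (8.314×353)/(1×96485) × (-8.092) = 1.120 + 0.246 = 1.366 V.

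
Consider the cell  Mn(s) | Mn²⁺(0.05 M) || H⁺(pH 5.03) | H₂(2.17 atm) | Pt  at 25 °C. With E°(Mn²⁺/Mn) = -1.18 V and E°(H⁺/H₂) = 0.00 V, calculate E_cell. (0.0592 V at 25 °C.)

0.91 V

The hydrogen couple is the cathode, so E°_cell = 1.18 V; n = 2.
[H⁺] = 10^(−5.03) = 9.3 × 10^-6 M, and Q = [Mn²⁺]·P(H₂) / [H⁺]^2 = 1.25 × 10^9.
E = E° − (0.0592/2) log Q = 1.18 − (0.0592/2)(9.095) = 0.911 V.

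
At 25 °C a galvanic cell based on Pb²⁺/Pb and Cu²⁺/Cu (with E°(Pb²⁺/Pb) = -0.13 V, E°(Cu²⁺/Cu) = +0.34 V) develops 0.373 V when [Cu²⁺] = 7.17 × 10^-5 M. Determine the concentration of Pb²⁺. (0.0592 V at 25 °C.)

From the Nernst equation, log Q = n(E° − E)/0.0592 = 2(0.47 − 0.373)/0.0592 = 3.277, so Q = 1890.
With Q = [Pb²⁺]/[Cu²⁺] and the known concentrations, [Pb²⁺] in the numerator gives [Pb²⁺] = 0.14 M.

0.14 M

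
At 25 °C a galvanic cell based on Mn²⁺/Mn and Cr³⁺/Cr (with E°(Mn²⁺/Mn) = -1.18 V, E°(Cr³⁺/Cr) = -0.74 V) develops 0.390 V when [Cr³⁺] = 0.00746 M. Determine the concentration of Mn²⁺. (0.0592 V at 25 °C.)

1.9 M

From the Nernst equation, log Q = n(E° − E)/0.0592 = 6(0.44 − 0.390)/0.0592 = 5.068, so Q = 1.17 × 10^5.
With Q = [Mn²⁺]^3/[Cr³⁺]^2 and the known concentrations, [Mn²⁺]^3 in the numerator gives [Mn²⁺] = 1.9 M.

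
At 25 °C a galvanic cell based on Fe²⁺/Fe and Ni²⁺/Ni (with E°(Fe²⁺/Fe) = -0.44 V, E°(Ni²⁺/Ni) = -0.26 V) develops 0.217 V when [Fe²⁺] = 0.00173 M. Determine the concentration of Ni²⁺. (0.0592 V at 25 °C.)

From the Nernst equation, log Q = n(E° − E)/0.0592 = 2(0.18 − 0.217)/0.0592 = -1.250, so Q = 0.0562.
With Q = [Fe²⁺]/[Ni²⁺] and the known concentrations, [Ni²⁺] in the denominator gives [Ni²⁺] = 0.031 M.

0.031 M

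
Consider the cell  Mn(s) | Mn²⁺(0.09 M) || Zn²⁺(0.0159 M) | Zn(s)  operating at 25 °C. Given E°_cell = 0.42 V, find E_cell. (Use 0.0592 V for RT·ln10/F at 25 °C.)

0.398 V

Balancing electrons gives n = 2; the reaction quotient is Q = [Mn²⁺]/[Zn²⁺] = 5.66.
At 25 °C, E = E° − (0.0592/n) log Q = 0.42 − (0.0592/2)(0.753) = 0.420 − 0.022 = 0.398 V.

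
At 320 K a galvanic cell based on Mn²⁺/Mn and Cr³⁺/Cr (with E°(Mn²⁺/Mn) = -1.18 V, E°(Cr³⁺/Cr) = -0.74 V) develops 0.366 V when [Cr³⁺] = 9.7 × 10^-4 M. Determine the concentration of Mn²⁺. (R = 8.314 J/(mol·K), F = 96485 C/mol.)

2.1 M

From the Nernst equation, ln Q = nF(E° − E)/RT = 6×96485×(0.44 − 0.366)/(8.314×320) = 16.102, so Q = 9.84 × 10^6.
With Q = [Mn²⁺]^3/[Cr³⁺]^2 and the known concentrations, [Mn²⁺]^3 in the numerator gives [Mn²⁺] = 2.1 M.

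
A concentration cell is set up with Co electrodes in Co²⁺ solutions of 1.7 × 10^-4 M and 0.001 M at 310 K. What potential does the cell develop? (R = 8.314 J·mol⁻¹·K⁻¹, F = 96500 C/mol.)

Both half-cells are Co²⁺/Co, so E°_cell = 0. The concentrated side is the cathode; the cell reaction moves Co²⁺ from high to low concentration with n = 2.
Q = [Co²⁺]_dilute/[Co²⁺]_conc = 1.7 × 10^-4/0.001 = 0.170.
E = 0 − (RT/nF) ln Q = −((8.314×310)/(2×96500))(-1.772) = 0.0237 V.

0.024 V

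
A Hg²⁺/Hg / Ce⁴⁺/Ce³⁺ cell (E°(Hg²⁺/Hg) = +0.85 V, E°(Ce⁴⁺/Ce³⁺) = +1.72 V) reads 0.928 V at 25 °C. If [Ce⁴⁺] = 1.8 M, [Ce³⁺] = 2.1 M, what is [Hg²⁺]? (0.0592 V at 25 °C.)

0.0081 M

From the Nernst equation, log Q = n(E° − E)/0.0592 = 2(0.87 − 0.928)/0.0592 = -1.959, so Q = 0.0110.
With Q = [Hg²⁺]·[Ce³⁺]^2/[Ce⁴⁺]^2 and the known concentrations, [Hg²⁺] in the numerator gives [Hg²⁺] = 0.0081 M.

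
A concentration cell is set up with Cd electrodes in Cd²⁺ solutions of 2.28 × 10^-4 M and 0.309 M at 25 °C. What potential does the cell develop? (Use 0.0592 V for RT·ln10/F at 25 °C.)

Both half-cells are Cd²⁺/Cd, so E°_cell = 0. The concentrated side is the cathode; the cell reaction moves Cd²⁺ from high to low concentration with n = 2.
Q = [Cd²⁺]_dilute/[Cd²⁺]_conc = 2.28 × 10^-4/0.309 = 7.38 × 10^-4.
E = 0 − (0.0592/2) log Q = −(0.0592/2)(-3.132) = 0.0927 V.

0.093 V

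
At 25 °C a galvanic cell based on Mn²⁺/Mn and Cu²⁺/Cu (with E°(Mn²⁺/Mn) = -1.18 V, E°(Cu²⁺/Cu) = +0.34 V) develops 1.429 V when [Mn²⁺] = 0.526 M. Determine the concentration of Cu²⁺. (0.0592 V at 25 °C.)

4.4 × 10^-4 M

From the Nernst equation, log Q = n(E° − E)/0.0592 = 2(1.52 − 1.429)/0.0592 = 3.074, so Q = 1190.
With Q = [Mn²⁺]/[Cu²⁺] and the known concentrations, [Cu²⁺] in the denominator gives [Cu²⁺] = 4.4 × 10^-4 M.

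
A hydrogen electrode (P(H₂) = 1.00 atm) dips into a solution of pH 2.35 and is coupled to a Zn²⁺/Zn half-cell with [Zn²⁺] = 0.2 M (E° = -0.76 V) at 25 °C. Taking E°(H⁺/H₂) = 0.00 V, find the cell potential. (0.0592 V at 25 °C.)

The hydrogen couple is the cathode, so E°_cell = 0.76 V; n = 2.
[H⁺] = 10^(−2.35) = 0.0045 M, and Q = [Zn²⁺]·P(H₂) / [H⁺]^2 = 1 × 10^4.
E = E° − (0.0592/2) log Q = 0.76 − (0.0592/2)(4.001) = 0.642 V.

0.64 V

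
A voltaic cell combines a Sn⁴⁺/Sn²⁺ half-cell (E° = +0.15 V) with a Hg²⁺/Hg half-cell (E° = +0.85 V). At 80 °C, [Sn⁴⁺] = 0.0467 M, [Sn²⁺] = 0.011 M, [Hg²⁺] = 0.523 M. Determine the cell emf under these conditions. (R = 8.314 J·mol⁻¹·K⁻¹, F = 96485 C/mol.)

The Hg²⁺/Hg couple has the higher reduction potential and acts as the cathode, so E°_cell = +0.85 − (+0.15) = 0.70 V.
Balancing electrons gives n = 2; the reaction quotient is Q = [Sn⁴⁺]/([Sn²⁺]·[Hg²⁺]) = 8.12.
E = E° − (RT/nF) ln Q = 0.70 − (8.314×353)/(2×96485) × (2.094) = 0.700 − 0.032 = 0.668 V.

0.668 V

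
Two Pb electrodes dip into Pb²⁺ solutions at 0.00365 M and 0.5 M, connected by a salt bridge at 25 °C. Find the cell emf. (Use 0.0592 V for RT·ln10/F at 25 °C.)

0.063 V

Both half-cells are Pb²⁺/Pb, so E°_cell = 0. The concentrated side is the cathode; the cell reaction moves Pb²⁺ from high to low concentration with n = 2.
Q = [Pb²⁺]_dilute/[Pb²⁺]_conc = 0.00365/0.5 = 0.00730.
E = 0 − (0.0592/2) log Q = −(0.0592/2)(-2.137) = 0.0633 V.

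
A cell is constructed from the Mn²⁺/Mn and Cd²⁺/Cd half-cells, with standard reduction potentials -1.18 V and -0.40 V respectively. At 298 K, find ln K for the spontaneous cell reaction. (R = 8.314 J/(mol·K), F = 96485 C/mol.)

E°_cell = -0.40 − (-1.18) = 0.78 V, with n = 2 electrons transferred.
At equilibrium E = 0, so the Nernst equation gives ln K = nFE°/RT = (2)(96485)(0.78)/((8.314)(298)) = 60.75.

ln K = 60.8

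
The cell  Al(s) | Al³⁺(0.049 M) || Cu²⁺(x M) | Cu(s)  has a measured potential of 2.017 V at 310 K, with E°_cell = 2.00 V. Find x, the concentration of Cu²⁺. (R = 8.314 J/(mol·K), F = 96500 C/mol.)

0.48 M

From the Nernst equation, ln Q = nF(E° − E)/RT = 6×96500×(2.00 − 2.017)/(8.314×310) = -3.819, so Q = 0.0219.
With Q = [Al³⁺]^2/[Cu²⁺]^3 and the known concentrations, [Cu²⁺]^3 in the denominator gives [Cu²⁺] = 0.48 M.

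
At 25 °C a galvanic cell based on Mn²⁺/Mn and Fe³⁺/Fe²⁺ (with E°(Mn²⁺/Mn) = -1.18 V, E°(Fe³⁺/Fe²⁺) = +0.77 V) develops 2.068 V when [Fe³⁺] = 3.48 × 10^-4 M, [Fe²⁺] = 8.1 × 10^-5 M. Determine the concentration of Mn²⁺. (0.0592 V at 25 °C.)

0.0019 M

From the Nernst equation, log Q = n(E° − E)/0.0592 = 2(1.95 − 2.068)/0.0592 = -3.986, so Q = 1.03 × 10^-4.
With Q = [Mn²⁺]·[Fe²⁺]^2/[Fe³⁺]^2 and the known concentrations, [Mn²⁺] in the numerator gives [Mn²⁺] = 0.0019 M.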